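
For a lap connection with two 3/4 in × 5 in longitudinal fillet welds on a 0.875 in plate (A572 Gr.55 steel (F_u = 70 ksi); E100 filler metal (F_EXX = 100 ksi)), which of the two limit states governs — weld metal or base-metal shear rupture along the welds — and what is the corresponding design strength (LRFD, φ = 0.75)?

φR_n ≈ 239 kip (weld metal governs)

t_e = 0.707 × 0.75 = 0.5302 in; L = 10 in.
Weld metal: φR_n = 0.75 × 0.6 × 100 × 0.5302 × 10 = 238.6 kip.
Base metal (shear rupture): φR_n = 0.75 × 0.6 × 70 × 0.875 × 10 = 275.6 kip.
Governing: weld metal.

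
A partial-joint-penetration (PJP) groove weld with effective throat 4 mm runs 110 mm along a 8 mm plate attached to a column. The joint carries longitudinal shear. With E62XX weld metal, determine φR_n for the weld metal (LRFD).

φR_n ≈ 123 kN

E62XX → F_EXX = 620 MPa.
Effective throat (given) t_e = 4 mm.
A_we = 4 × 110 = 440 mm².
F_nw = 0.6 F_EXX = 372 MPa.
φR_n = 0.75 × 372 × 440 × 10⁻³ = 122.8 kN.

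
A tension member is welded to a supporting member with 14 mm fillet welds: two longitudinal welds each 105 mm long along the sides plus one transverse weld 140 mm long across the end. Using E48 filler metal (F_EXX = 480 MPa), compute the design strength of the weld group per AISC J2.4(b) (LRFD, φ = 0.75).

t_e = 0.707 × 14 = 9.898 mm.
R_nwl = 0.6 × 480 × 9.898 × 210 × 10⁻³ = 598.6 kN (longitudinal, 2 welds).
R_nwt = 0.6 × 480 × 9.898 × 140 × 10⁻³ = 399.1 kN (transverse, base value).
(i) R_nwl + R_nwt = 997.7 kN; (ii) 0.85 R_nwl + 1.5 R_nwt = 1107 kN.
R_n = max = 1107 kN [governs: (ii)]; φR_n = 830.6 kN.

φR_n ≈ 831 kN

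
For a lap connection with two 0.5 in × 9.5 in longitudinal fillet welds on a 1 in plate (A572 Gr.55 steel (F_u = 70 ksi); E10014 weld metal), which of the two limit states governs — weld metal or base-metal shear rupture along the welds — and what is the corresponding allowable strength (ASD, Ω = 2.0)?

R_n/Ω ≈ 201 kip (weld metal governs)

E100XX → F_EXX = 100 ksi.
t_e = 0.707 × 0.5 = 0.3535 in; L = 19 in.
Weld metal: R_n/Ω = (1/2.0) × 0.6 × 100 × 0.3535 × 19 = 201.5 kip.
Base metal (shear rupture): R_n/Ω = (1/2.0) × 0.6 × 70 × 1 × 19 = 399 kip.
Governing: weld metal.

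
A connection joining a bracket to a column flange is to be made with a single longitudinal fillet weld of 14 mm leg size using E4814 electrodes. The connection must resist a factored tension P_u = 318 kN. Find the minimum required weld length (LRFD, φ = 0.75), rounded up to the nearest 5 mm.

E48XX → F_EXX = 480 MPa.
Throat t_e = 0.707 × 14 = 9.898 mm.
φr_n = 0.75 × 0.6 × 480 × 9.898 × 10⁻³ = 2.138 kN/mm.
L_req = P_u / φr_n = 318 / 2.138 = 148.7 mm total.
Round up → use L = 150 mm.

L = 150 mm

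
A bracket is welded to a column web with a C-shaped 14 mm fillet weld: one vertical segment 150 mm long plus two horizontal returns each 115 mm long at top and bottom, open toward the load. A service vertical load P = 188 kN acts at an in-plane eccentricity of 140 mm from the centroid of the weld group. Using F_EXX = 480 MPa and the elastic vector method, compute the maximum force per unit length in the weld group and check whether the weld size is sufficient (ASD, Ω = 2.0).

Total weld length L_w = 380 mm. Treat welds as unit-width lines.
Centroid: x̄ = 2×115×57.5 / 380 = 34.8 mm from the vertical weld.
Polar moment about centroid: J = I_x + I_y = [150³/12 + 2×115×75²] + [150×34.8² + 2(115³/12 + 115×22.7²)] = 2129000 mm³.
Direct shear f_v = P/L_w = 188×10³ / 380 = 494.7 N/mm (vertical).
Torsion M = P·e = 188×10³ × 140 = 26320000 N·mm.
Critical point at (x, y) = (80.2, 75) from centroid. f_tx = M·y/J = 927.3 N/mm; f_ty = M·x/J = 991.6 N/mm.
Resultant f_max = √[f_tx² + (f_v + f_ty)²] = √[927.3² + (494.7 + 991.6)²] = 1752 N/mm.
Capacity per unit length: r_n/Ω = (1/2.0) × 0.6 × 480 × (0.707 × 14) = 1425 N/mm.
1752 > 1425 → NOT adequate.

f_max ≈ 1750 N/mm; NOT adequate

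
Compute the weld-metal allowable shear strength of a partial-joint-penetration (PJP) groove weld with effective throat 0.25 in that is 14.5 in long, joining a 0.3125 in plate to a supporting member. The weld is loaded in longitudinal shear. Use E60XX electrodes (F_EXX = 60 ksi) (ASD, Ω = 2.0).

R_n/Ω ≈ 65.2 kip

Effective throat (given) t_e = 0.25 in.
A_we = 0.25 × 14.5 = 3.625 in².
F_nw = 0.6 F_EXX = 36 ksi.
R_n/Ω = (36 × 3.625) / 2.0 = 65.25 kip.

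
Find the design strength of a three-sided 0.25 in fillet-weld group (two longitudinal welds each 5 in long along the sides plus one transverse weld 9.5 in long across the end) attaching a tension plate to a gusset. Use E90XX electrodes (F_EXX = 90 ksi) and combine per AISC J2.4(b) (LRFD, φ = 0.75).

φR_n ≈ 163 kip

t_e = 0.707 × 0.25 = 0.1767 in.
R_nwl = 0.6 × 90 × 0.1767 × 10 = 95.44 kip (longitudinal, 2 welds).
R_nwt = 0.6 × 90 × 0.1767 × 9.5 = 90.67 kip (transverse, base value).
(i) R_nwl + R_nwt = 186.1 kip; (ii) 0.85 R_nwl + 1.5 R_nwt = 217.1 kip.
R_n = max = 217.1 kip [governs: (ii)]; φR_n = 162.9 kip.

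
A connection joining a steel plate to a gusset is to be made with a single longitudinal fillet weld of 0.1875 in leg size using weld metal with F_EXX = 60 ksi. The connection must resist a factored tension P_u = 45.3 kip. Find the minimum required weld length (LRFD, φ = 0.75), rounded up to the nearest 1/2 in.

L = 13 in

Throat t_e = 0.707 × 0.1875 = 0.1326 in.
φr_n = 0.75 × 0.6 × 60 × 0.1326 = 3.579 kip/in.
L_req = P_u / φr_n = 45.3 / 3.579 = 12.66 in total.
Round up → use L = 13 in.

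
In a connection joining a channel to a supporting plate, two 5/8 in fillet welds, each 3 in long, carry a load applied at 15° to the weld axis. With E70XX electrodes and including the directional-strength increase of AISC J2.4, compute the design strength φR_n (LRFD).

φR_n ≈ 89 kips

E70XX → F_EXX = 70 ksi.
t_e = 0.707 × 0.625 = 0.4419 in; A_we = 0.4419 × 6 = 2.651 in².
Directional factor: 1.0 + 0.5 sin^1.5(15°) = 1.066.
F_nw = 0.6 × 70 × 1.066 = 44.77 ksi.
φR_n = 0.75 × 44.77 × 2.651 = 89.01 kips.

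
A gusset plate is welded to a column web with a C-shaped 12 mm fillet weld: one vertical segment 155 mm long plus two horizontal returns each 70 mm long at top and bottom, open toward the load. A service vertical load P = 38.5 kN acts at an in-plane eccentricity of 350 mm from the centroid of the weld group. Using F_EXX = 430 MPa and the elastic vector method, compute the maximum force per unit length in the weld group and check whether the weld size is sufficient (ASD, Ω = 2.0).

f_max ≈ 1060 N/mm; adequate

Total weld length L_w = 295 mm. Treat welds as unit-width lines.
Centroid: x̄ = 2×70×35 / 295 = 16.61 mm from the vertical weld.
Polar moment about centroid: J = I_x + I_y = [155³/12 + 2×70×77.5²] + [155×16.61² + 2(70³/12 + 70×18.39²)] = 1298000 mm³.
Direct shear f_v = P/L_w = 38.5×10³ / 295 = 130.5 N/mm (vertical).
Torsion M = P·e = 38.5×10³ × 350 = 13475000 N·mm.
Critical point at (x, y) = (53.39, 77.5) from centroid. f_tx = M·y/J = 804.3 N/mm; f_ty = M·x/J = 554.1 N/mm.
Resultant f_max = √[f_tx² + (f_v + f_ty)²] = √[804.3² + (130.5 + 554.1)²] = 1056 N/mm.
Capacity per unit length: r_n/Ω = (1/2.0) × 0.6 × 430 × (0.707 × 12) = 1094 N/mm.
1056 ≤ 1094 → adequate.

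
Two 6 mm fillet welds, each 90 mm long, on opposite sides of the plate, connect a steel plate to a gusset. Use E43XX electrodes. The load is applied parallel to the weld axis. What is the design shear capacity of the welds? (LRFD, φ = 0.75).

E43XX → F_EXX = 430 MPa.
Effective throat t_e = 0.707 × 6 = 4.242 mm.
Total length L = 180 mm; A_we = 4.242 × 180 = 763.6 mm².
F_nw = 0.6 F_EXX = 0.6 × 430 = 258 MPa.
φR_n = 0.75 × 258 × 763.6 × 10⁻³ = 147.7 kN.

φR_n ≈ 148 kN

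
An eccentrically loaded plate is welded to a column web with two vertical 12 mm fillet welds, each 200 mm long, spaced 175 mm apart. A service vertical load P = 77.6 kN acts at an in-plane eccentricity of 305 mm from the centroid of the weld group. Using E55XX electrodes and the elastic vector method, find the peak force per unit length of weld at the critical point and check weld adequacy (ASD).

E55XX → F_EXX = 550 MPa.
Total weld length L_w = 400 mm. Treat welds as unit-width lines.
Polar moment about centroid: J = 2[d³/12 + d(b/2)²] = 2[200³/12 + 200×87.5²] = 4396000 mm³.
Direct shear f_v = P/L_w = 77.6×10³ / 400 = 194 N/mm (vertical).
Torsion M = P·e = 77.6×10³ × 305 = 23668000 N·mm.
Critical point at (x, y) = (87.5, 100) from centroid. f_tx = M·y/J = 538.4 N/mm; f_ty = M·x/J = 471.1 N/mm.
Resultant f_max = √[f_tx² + (f_v + f_ty)²] = √[538.4² + (194 + 471.1)²] = 855.7 N/mm.
Capacity per unit length: r_n/Ω = (1/2.0) × 0.6 × 550 × (0.707 × 12) = 1400 N/mm.
855.7 ≤ 1400 → adequate.

f_max ≈ 856 N/mm; adequate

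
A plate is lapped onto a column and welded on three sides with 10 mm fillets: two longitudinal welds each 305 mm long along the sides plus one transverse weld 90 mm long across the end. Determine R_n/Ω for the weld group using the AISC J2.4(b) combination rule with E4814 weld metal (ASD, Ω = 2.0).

E48XX → F_EXX = 480 MPa.
t_e = 0.707 × 10 = 7.07 mm.
R_nwl = 0.6 × 480 × 7.07 × 610 × 10⁻³ = 1242 kN (longitudinal, 2 welds).
R_nwt = 0.6 × 480 × 7.07 × 90 × 10⁻³ = 183.3 kN (transverse, base value).
(i) R_nwl + R_nwt = 1425 kN; (ii) 0.85 R_nwl + 1.5 R_nwt = 1331 kN.
R_n = max = 1425 kN [governs: (i)]; R_n/Ω = 712.7 kN.

R_n/Ω ≈ 713 kN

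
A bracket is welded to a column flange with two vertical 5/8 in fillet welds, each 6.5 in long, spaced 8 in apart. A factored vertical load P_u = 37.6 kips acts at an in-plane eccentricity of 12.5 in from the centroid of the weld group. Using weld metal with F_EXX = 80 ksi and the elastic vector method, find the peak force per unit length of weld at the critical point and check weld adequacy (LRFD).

Total weld length L_w = 13 in. Treat welds as unit-width lines.
Polar moment about centroid: J = 2[d³/12 + d(b/2)²] = 2[6.5³/12 + 6.5×4²] = 253.8 in³.
Direct shear f_v = P/L_w = 37.6 / 13 = 2.892 kip/in (vertical).
Torsion M = P·e = 37.6 × 12.5 = 470 kip·in.
Critical point at (x, y) = (4, 3.25) from centroid. f_tx = M·y/J = 6.019 kip/in; f_ty = M·x/J = 7.408 kip/in.
Resultant f_max = √[f_tx² + (f_v + f_ty)²] = √[6.019² + (2.892 + 7.408)²] = 11.93 kip/in.
Capacity per unit length: φr_n = 0.75 × 0.6 × 80 × (0.707 × 0.625) = 15.91 kip/in.
11.93 ≤ 15.91 → adequate.

f_max ≈ 11.9 kip/in; adequate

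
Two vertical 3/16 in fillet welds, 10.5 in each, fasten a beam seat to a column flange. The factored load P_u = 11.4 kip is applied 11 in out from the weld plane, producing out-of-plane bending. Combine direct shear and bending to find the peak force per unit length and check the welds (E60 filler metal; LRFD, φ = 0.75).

E60XX → F_EXX = 60 ksi.
L_w = 2 × 10.5 = 21 in; section modulus (unit throat) S = 2 × L²/6 = 36.75 in².
Direct shear f_v = P/L_w = 11.4/21 = 0.5429 kip/in.
Moment M = P × e = 11.4 × 11 = 125.4 kip·in; bending f_b = M/S = 3.412 kip/in.
f_max = √(f_v² + f_b²) = √(0.5429² + 3.412²) = 3.455 kip/in.
φr_n = 0.75 × 0.6 × 60 × (0.707 × 0.1875) = 3.579 kip/in → adequate.

f_max ≈ 3.46 kip/in; adequate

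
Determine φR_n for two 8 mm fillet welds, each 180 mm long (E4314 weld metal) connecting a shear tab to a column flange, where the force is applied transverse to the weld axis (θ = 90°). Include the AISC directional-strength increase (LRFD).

E43XX → F_EXX = 430 MPa.
t_e = 0.707 × 8 = 5.656 mm; A_we = 5.656 × 360 = 2036 mm².
Directional factor: 1.0 + 0.5 sin^1.5(90°) = 1.5.
F_nw = 0.6 × 430 × 1.5 = 387 MPa.
φR_n = 0.75 × 387 × 2036 × 10⁻³ = 591 kN.

φR_n ≈ 591 kN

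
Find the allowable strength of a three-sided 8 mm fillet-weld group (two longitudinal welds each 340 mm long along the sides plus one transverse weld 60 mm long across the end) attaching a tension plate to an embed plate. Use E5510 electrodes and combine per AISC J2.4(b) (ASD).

E55XX → F_EXX = 550 MPa.
t_e = 0.707 × 8 = 5.656 mm.
R_nwl = 0.6 × 550 × 5.656 × 680 × 10⁻³ = 1269 kN (longitudinal, 2 welds).
R_nwt = 0.6 × 550 × 5.656 × 60 × 10⁻³ = 112 kN (transverse, base value).
(i) R_nwl + R_nwt = 1381 kN; (ii) 0.85 R_nwl + 1.5 R_nwt = 1247 kN.
R_n = max = 1381 kN [governs: (i)]; R_n/Ω = 690.6 kN.

R_n/Ω ≈ 691 kN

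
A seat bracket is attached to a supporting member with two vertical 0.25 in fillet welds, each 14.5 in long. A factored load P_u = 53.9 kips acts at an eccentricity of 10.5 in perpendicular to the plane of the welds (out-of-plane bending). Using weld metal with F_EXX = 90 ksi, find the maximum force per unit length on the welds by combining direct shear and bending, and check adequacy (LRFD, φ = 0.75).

f_max ≈ 8.29 kip/in; NOT adequate

L_w = 2 × 14.5 = 29 in; section modulus (unit throat) S = 2 × L²/6 = 70.08 in².
Direct shear f_v = P/L_w = 53.9/29 = 1.859 kip/in.
Moment M = P × e = 53.9 × 10.5 = 565.95 kip·in; bending f_b = M/S = 8.075 kip/in.
f_max = √(f_v² + f_b²) = √(1.859² + 8.075²) = 8.287 kip/in.
φr_n = 0.75 × 0.6 × 90 × (0.707 × 0.25) = 7.158 kip/in → NOT adequate.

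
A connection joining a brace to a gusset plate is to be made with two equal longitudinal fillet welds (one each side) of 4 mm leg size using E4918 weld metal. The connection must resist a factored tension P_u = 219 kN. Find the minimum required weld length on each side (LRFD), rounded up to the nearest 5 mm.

L = 180 mm on each side

E49XX → F_EXX = 490 MPa.
Throat t_e = 0.707 × 4 = 2.828 mm.
φr_n = 0.75 × 0.6 × 490 × 2.828 × 10⁻³ = 0.6236 kN/mm.
L_req = P_u / φr_n = 219 / 0.6236 = 351.2 mm total.
Per side: 351.2 / 2 = 175.6 mm.
Round up → use L = 180 mm on each side.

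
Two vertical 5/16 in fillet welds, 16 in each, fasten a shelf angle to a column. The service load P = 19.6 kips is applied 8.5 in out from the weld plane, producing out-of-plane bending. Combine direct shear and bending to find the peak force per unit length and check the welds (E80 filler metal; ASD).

E80XX → F_EXX = 80 ksi.
L_w = 2 × 16 = 32 in; section modulus (unit throat) S = 2 × L²/6 = 85.33 in².
Direct shear f_v = P/L_w = 19.6/32 = 0.6125 kip/in.
Moment M = P × e = 19.6 × 8.5 = 166.6 kip·in; bending f_b = M/S = 1.952 kip/in.
f_max = √(f_v² + f_b²) = √(0.6125² + 1.952²) = 2.046 kip/in.
r_n/Ω = (1/2.0) × 0.6 × 80 × (0.707 × 0.3125) = 5.302 kip/in → adequate.

f_max ≈ 2.05 kip/in; adequate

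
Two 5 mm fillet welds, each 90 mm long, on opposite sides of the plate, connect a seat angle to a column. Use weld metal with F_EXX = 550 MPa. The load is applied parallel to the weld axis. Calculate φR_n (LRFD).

Effective throat t_e = 0.707 × 5 = 3.535 mm.
Total length L = 180 mm; A_we = 3.535 × 180 = 636.3 mm².
F_nw = 0.6 F_EXX = 0.6 × 550 = 330 MPa.
φR_n = 0.75 × 330 × 636.3 × 10⁻³ = 157.5 kN.

φR_n ≈ 157 kN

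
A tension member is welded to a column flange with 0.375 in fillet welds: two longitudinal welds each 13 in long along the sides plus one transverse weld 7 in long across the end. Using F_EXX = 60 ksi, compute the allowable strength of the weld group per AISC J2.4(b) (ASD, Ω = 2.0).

t_e = 0.707 × 0.375 = 0.2651 in.
R_nwl = 0.6 × 60 × 0.2651 × 26 = 248.2 kips (longitudinal, 2 welds).
R_nwt = 0.6 × 60 × 0.2651 × 7 = 66.81 kips (transverse, base value).
(i) R_nwl + R_nwt = 315 kips; (ii) 0.85 R_nwl + 1.5 R_nwt = 311.2 kips.
R_n = max = 315 kips [governs: (i)]; R_n/Ω = 157.5 kips.

R_n/Ω ≈ 157 kips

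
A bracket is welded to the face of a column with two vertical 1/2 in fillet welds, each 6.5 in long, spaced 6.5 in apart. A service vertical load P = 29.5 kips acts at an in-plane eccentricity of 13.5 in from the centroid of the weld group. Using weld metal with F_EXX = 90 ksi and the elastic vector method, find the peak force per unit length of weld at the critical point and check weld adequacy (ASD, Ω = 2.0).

f_max ≈ 11.7 kip/in; NOT adequate

Total weld length L_w = 13 in. Treat welds as unit-width lines.
Polar moment about centroid: J = 2[d³/12 + d(b/2)²] = 2[6.5³/12 + 6.5×3.25²] = 183.1 in³.
Direct shear f_v = P/L_w = 29.5 / 13 = 2.269 kip/in (vertical).
Torsion M = P·e = 29.5 × 13.5 = 398.25 kip·in.
Critical point at (x, y) = (3.25, 3.25) from centroid. f_tx = M·y/J = 7.07 kip/in; f_ty = M·x/J = 7.07 kip/in.
Resultant f_max = √[f_tx² + (f_v + f_ty)²] = √[7.07² + (2.269 + 7.07)²] = 11.71 kip/in.
Capacity per unit length: r_n/Ω = (1/2.0) × 0.6 × 90 × (0.707 × 0.5) = 9.544 kip/in.
11.71 > 9.544 → NOT adequate.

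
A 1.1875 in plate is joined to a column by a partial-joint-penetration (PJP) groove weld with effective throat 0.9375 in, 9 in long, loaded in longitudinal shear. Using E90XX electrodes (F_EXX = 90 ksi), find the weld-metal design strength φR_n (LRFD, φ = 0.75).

Effective throat (given) t_e = 0.9375 in.
A_we = 0.9375 × 9 = 8.438 in².
F_nw = 0.6 F_EXX = 54 ksi.
φR_n = 0.75 × 54 × 8.438 = 341.7 kips.

φR_n ≈ 342 kips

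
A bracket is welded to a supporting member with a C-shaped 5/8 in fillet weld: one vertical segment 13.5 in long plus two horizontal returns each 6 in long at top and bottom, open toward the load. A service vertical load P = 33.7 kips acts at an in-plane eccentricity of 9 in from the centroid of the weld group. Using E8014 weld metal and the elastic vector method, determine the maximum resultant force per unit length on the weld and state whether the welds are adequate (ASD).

f_max ≈ 3.83 kip/in; adequate

E80XX → F_EXX = 80 ksi.
Total weld length L_w = 25.5 in. Treat welds as unit-width lines.
Centroid: x̄ = 2×6×3 / 25.5 = 1.412 in from the vertical weld.
Polar moment about centroid: J = I_x + I_y = [13.5³/12 + 2×6×6.75²] + [13.5×1.412² + 2(6³/12 + 6×1.588²)] = 845 in³.
Direct shear f_v = P/L_w = 33.7 / 25.5 = 1.322 kip/in (vertical).
Torsion M = P·e = 33.7 × 9 = 303.3 kip·in.
Critical point at (x, y) = (4.588, 6.75) from centroid. f_tx = M·y/J = 2.423 kip/in; f_ty = M·x/J = 1.647 kip/in.
Resultant f_max = √[f_tx² + (f_v + f_ty)²] = √[2.423² + (1.322 + 1.647)²] = 3.832 kip/in.
Capacity per unit length: r_n/Ω = (1/2.0) × 0.6 × 80 × (0.707 × 0.625) = 10.6 kip/in.
3.832 ≤ 10.6 → adequate.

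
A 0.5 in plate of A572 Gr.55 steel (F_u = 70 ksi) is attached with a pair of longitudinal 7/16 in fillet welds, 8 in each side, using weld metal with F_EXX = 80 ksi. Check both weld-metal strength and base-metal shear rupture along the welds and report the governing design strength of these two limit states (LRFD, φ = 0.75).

t_e = 0.707 × 0.4375 = 0.3093 in; L = 16 in.
Weld metal: φR_n = 0.75 × 0.6 × 80 × 0.3093 × 16 = 178.2 kip.
Base metal (shear rupture): φR_n = 0.75 × 0.6 × 70 × 0.5 × 16 = 252 kip.
Governing: weld metal.

φR_n ≈ 178 kip (weld metal governs)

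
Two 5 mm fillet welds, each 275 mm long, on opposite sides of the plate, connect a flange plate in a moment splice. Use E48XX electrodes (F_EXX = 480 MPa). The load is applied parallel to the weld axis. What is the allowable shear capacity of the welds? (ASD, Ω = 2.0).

Effective throat t_e = 0.707 × 5 = 3.535 mm.
Total length L = 550 mm; A_we = 3.535 × 550 = 1944 mm².
F_nw = 0.6 F_EXX = 0.6 × 480 = 288 MPa.
R_n = 288 × 1944 × 10⁻³ = 559.9 kN; R_n/Ω = 559.9/2.0 = 280 kN.

R_n/Ω ≈ 280 kN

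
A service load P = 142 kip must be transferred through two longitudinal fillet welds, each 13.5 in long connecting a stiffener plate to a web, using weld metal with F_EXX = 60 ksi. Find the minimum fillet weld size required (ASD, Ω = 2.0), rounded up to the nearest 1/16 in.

w = 7/16 in

Total weld length L = 27 in.
Required throat t_e = P × Ω / (0.6 F_EXX × L) = 142 × 2.0 / (0.6 × 60 × 27) = 0.2922 in.
Required leg w = t_e / 0.707 = 0.4133 in → use 7/16 in.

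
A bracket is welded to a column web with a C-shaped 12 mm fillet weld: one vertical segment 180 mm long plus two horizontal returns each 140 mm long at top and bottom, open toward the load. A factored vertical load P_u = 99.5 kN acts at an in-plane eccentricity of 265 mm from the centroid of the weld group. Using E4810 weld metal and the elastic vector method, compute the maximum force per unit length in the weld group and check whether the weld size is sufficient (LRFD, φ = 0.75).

E48XX → F_EXX = 480 MPa.
Total weld length L_w = 460 mm. Treat welds as unit-width lines.
Centroid: x̄ = 2×140×70 / 460 = 42.61 mm from the vertical weld.
Polar moment about centroid: J = I_x + I_y = [180³/12 + 2×140×90²] + [180×42.61² + 2(140³/12 + 140×27.39²)] = 3748000 mm³.
Direct shear f_v = P/L_w = 99.5×10³ / 460 = 216.3 N/mm (vertical).
Torsion M = P·e = 99.5×10³ × 265 = 26368000 N·mm.
Critical point at (x, y) = (97.39, 90) from centroid. f_tx = M·y/J = 633.1 N/mm; f_ty = M·x/J = 685.1 N/mm.
Resultant f_max = √[f_tx² + (f_v + f_ty)²] = √[633.1² + (216.3 + 685.1)²] = 1102 N/mm.
Capacity per unit length: φr_n = 0.75 × 0.6 × 480 × (0.707 × 12) = 1833 N/mm.
1102 ≤ 1833 → adequate.

f_max ≈ 1100 N/mm; adequate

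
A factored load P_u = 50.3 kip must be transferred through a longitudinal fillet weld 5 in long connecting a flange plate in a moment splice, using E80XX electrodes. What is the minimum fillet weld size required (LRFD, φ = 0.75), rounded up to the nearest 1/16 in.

E80XX → F_EXX = 80 ksi.
Total weld length L = 5 in.
Required throat t_e = P_u / (φ × 0.6 F_EXX × L) = 50.3 / (0.75 × 0.6 × 80 × 5) = 0.2794 in.
Required leg w = t_e / 0.707 = 0.3953 in → use 7/16 in.

w = 7/16 in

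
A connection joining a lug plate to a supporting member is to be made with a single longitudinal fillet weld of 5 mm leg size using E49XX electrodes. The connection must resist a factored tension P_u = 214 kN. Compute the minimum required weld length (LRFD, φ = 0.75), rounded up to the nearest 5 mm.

L = 275 mm

E49XX → F_EXX = 490 MPa.
Throat t_e = 0.707 × 5 = 3.535 mm.
φr_n = 0.75 × 0.6 × 490 × 3.535 × 10⁻³ = 0.7795 kN/mm.
L_req = P_u / φr_n = 214 / 0.7795 = 274.5 mm total.
Round up → use L = 275 mm.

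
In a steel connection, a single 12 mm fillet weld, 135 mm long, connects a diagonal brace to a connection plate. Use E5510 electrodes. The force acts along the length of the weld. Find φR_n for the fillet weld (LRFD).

E55XX → F_EXX = 550 MPa.
Effective throat t_e = 0.707 × 12 = 8.484 mm.
Total length L = 135 mm; A_we = 8.484 × 135 = 1145 mm².
F_nw = 0.6 F_EXX = 0.6 × 550 = 330 MPa.
φR_n = 0.75 × 330 × 1145 × 10⁻³ = 283.5 kN.

φR_n ≈ 283 kN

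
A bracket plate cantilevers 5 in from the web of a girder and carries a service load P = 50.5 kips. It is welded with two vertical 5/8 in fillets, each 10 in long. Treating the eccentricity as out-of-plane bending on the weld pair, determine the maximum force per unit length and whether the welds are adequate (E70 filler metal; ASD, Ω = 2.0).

E70XX → F_EXX = 70 ksi.
L_w = 2 × 10 = 20 in; section modulus (unit throat) S = 2 × L²/6 = 33.33 in².
Direct shear f_v = P/L_w = 50.5/20 = 2.525 kip/in.
Moment M = P × e = 50.5 × 5 = 252.5 kip·in; bending f_b = M/S = 7.575 kip/in.
f_max = √(f_v² + f_b²) = √(2.525² + 7.575²) = 7.985 kip/in.
r_n/Ω = (1/2.0) × 0.6 × 70 × (0.707 × 0.625) = 9.279 kip/in → adequate.

f_max ≈ 7.98 kip/in; adequate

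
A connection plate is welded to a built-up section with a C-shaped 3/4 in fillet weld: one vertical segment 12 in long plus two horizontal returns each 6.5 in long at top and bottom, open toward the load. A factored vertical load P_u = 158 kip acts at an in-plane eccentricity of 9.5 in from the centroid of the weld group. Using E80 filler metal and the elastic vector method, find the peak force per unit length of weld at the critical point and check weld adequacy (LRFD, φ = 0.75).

E80XX → F_EXX = 80 ksi.
Total weld length L_w = 25 in. Treat welds as unit-width lines.
Centroid: x̄ = 2×6.5×3.25 / 25 = 1.69 in from the vertical weld.
Polar moment about centroid: J = I_x + I_y = [12³/12 + 2×6.5×6²] + [12×1.69² + 2(6.5³/12 + 6.5×1.56²)] = 723.7 in³.
Direct shear f_v = P/L_w = 158 / 25 = 6.32 kip/in (vertical).
Torsion M = P·e = 158 × 9.5 = 1501 kip·in.
Critical point at (x, y) = (4.81, 6) from centroid. f_tx = M·y/J = 12.44 kip/in; f_ty = M·x/J = 9.977 kip/in.
Resultant f_max = √[f_tx² + (f_v + f_ty)²] = √[12.44² + (6.32 + 9.977)²] = 20.5 kip/in.
Capacity per unit length: φr_n = 0.75 × 0.6 × 80 × (0.707 × 0.75) = 19.09 kip/in.
20.5 > 19.09 → NOT adequate.

f_max ≈ 20.5 kip/in; NOT adequate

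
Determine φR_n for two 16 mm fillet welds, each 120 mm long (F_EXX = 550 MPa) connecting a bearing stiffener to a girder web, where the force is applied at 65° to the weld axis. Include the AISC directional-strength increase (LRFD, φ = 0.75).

t_e = 0.707 × 16 = 11.31 mm; A_we = 11.31 × 240 = 2715 mm².
Directional factor: 1.0 + 0.5 sin^1.5(65°) = 1.431.
F_nw = 0.6 × 550 × 1.431 = 472.4 MPa.
φR_n = 0.75 × 472.4 × 2715 × 10⁻³ = 961.8 kN.

φR_n ≈ 962 kN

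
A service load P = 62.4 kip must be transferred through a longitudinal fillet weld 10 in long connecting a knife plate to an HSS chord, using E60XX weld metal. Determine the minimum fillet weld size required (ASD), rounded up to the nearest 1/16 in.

w = 1/2 in

E60XX → F_EXX = 60 ksi.
Total weld length L = 10 in.
Required throat t_e = P × Ω / (0.6 F_EXX × L) = 62.4 × 2.0 / (0.6 × 60 × 10) = 0.3467 in.
Required leg w = t_e / 0.707 = 0.4903 in → use 1/2 in.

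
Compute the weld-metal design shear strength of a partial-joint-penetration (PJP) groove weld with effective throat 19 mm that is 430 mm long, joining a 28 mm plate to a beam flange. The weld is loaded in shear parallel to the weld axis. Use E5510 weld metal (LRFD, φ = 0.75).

φR_n ≈ 2020 kN

E55XX → F_EXX = 550 MPa.
Effective throat (given) t_e = 19 mm.
A_we = 19 × 430 = 8170 mm².
F_nw = 0.6 F_EXX = 330 MPa.
φR_n = 0.75 × 330 × 8170 × 10⁻³ = 2022 kN.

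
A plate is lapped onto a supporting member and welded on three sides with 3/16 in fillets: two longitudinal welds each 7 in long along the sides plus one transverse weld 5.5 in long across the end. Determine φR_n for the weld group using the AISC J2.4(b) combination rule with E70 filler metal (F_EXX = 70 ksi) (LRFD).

t_e = 0.707 × 0.1875 = 0.1326 in.
R_nwl = 0.6 × 70 × 0.1326 × 14 = 77.95 kips (longitudinal, 2 welds).
R_nwt = 0.6 × 70 × 0.1326 × 5.5 = 30.62 kips (transverse, base value).
(i) R_nwl + R_nwt = 108.6 kips; (ii) 0.85 R_nwl + 1.5 R_nwt = 112.2 kips.
R_n = max = 112.2 kips [governs: (ii)]; φR_n = 84.14 kips.

φR_n ≈ 84.1 kips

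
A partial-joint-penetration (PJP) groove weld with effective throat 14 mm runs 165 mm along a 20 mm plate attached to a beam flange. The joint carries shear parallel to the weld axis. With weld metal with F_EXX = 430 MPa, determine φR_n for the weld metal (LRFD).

Effective throat (given) t_e = 14 mm.
A_we = 14 × 165 = 2310 mm².
F_nw = 0.6 F_EXX = 258 MPa.
φR_n = 0.75 × 258 × 2310 × 10⁻³ = 447 kN.

φR_n ≈ 447 kN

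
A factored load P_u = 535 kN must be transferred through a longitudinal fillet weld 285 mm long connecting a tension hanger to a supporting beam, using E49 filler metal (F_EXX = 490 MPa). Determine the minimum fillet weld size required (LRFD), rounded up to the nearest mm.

Total weld length L = 285 mm.
Required throat t_e = P_u / (φ × 0.6 F_EXX × L) = 535 / (0.75 × 0.6 × 490 × 285 × 10⁻³) = 8.513 mm.
Required leg w = t_e / 0.707 = 12.04 mm → use 13 mm.

w = 13 mm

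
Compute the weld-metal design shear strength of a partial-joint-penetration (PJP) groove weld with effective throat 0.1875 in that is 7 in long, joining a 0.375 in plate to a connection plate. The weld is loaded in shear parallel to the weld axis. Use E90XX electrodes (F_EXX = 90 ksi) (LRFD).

φR_n ≈ 53.2 kip

Effective throat (given) t_e = 0.1875 in.
A_we = 0.1875 × 7 = 1.312 in².
F_nw = 0.6 F_EXX = 54 ksi.
φR_n = 0.75 × 54 × 1.312 = 53.16 kip.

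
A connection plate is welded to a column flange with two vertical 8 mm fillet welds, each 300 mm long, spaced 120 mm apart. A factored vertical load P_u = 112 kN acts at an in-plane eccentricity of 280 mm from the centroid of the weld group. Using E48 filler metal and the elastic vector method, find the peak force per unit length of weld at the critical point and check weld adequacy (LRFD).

f_max ≈ 848 N/mm; adequate

E48XX → F_EXX = 480 MPa.
Total weld length L_w = 600 mm. Treat welds as unit-width lines.
Polar moment about centroid: J = 2[d³/12 + d(b/2)²] = 2[300³/12 + 300×60²] = 6660000 mm³.
Direct shear f_v = P/L_w = 112×10³ / 600 = 186.7 N/mm (vertical).
Torsion M = P·e = 112×10³ × 280 = 31360000 N·mm.
Critical point at (x, y) = (60, 150) from centroid. f_tx = M·y/J = 706.3 N/mm; f_ty = M·x/J = 282.5 N/mm.
Resultant f_max = √[f_tx² + (f_v + f_ty)²] = √[706.3² + (186.7 + 282.5)²] = 847.9 N/mm.
Capacity per unit length: φr_n = 0.75 × 0.6 × 480 × (0.707 × 8) = 1222 N/mm.
847.9 ≤ 1222 → adequate.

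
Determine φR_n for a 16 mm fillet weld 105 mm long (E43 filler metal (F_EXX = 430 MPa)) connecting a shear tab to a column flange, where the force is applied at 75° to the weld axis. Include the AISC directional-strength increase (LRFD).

φR_n ≈ 339 kN

t_e = 0.707 × 16 = 11.31 mm; A_we = 11.31 × 105 = 1188 mm².
Directional factor: 1.0 + 0.5 sin^1.5(75°) = 1.475.
F_nw = 0.6 × 430 × 1.475 = 380.5 MPa.
φR_n = 0.75 × 380.5 × 1188 × 10⁻³ = 338.9 kN.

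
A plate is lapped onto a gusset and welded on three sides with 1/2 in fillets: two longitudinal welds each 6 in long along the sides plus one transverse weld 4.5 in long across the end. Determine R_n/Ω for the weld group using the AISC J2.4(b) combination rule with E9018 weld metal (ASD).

R_n/Ω ≈ 162 kips

E90XX → F_EXX = 90 ksi.
t_e = 0.707 × 0.5 = 0.3535 in.
R_nwl = 0.6 × 90 × 0.3535 × 12 = 229.1 kips (longitudinal, 2 welds).
R_nwt = 0.6 × 90 × 0.3535 × 4.5 = 85.9 kips (transverse, base value).
(i) R_nwl + R_nwt = 315 kips; (ii) 0.85 R_nwl + 1.5 R_nwt = 323.6 kips.
R_n = max = 323.6 kips [governs: (ii)]; R_n/Ω = 161.8 kips.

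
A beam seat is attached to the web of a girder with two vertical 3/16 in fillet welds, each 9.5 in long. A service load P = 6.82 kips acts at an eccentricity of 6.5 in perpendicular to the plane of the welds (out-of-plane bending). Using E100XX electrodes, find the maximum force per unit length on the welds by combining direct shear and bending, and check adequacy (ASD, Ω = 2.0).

f_max ≈ 1.52 kip/in; adequate

E100XX → F_EXX = 100 ksi.
L_w = 2 × 9.5 = 19 in; section modulus (unit throat) S = 2 × L²/6 = 30.08 in².
Direct shear f_v = P/L_w = 6.82/19 = 0.3589 kip/in.
Moment M = P × e = 6.82 × 6.5 = 44.33 kip·in; bending f_b = M/S = 1.474 kip/in.
f_max = √(f_v² + f_b²) = √(0.3589² + 1.474²) = 1.517 kip/in.
r_n/Ω = (1/2.0) × 0.6 × 100 × (0.707 × 0.1875) = 3.977 kip/in → adequate.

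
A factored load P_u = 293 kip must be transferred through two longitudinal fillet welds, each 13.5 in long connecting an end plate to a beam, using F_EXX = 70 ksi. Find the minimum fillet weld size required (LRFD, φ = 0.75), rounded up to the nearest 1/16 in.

w = 1/2 in

Total weld length L = 27 in.
Required throat t_e = P_u / (φ × 0.6 F_EXX × L) = 293 / (0.75 × 0.6 × 70 × 27) = 0.3445 in.
Required leg w = t_e / 0.707 = 0.4873 in → use 1/2 in.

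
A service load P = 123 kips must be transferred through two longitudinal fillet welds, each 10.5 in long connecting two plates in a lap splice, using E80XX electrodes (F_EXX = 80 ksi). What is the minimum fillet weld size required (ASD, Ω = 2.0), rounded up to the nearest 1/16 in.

Total weld length L = 21 in.
Required throat t_e = P × Ω / (0.6 F_EXX × L) = 123 × 2.0 / (0.6 × 80 × 21) = 0.244 in.
Required leg w = t_e / 0.707 = 0.3452 in → use 3/8 in.

w = 3/8 in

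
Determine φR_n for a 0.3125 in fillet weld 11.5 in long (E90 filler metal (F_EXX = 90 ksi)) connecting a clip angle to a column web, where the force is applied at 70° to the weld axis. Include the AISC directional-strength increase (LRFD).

φR_n ≈ 150 kips

t_e = 0.707 × 0.3125 = 0.2209 in; A_we = 0.2209 × 11.5 = 2.541 in².
Directional factor: 1.0 + 0.5 sin^1.5(70°) = 1.455.
F_nw = 0.6 × 90 × 1.455 = 78.59 ksi.
φR_n = 0.75 × 78.59 × 2.541 = 149.8 kips.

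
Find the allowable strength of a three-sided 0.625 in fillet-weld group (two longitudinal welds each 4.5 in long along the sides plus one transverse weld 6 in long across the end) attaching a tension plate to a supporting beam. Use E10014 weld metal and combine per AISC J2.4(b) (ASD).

R_n/Ω ≈ 221 kip

E100XX → F_EXX = 100 ksi.
t_e = 0.707 × 0.625 = 0.4419 in.
R_nwl = 0.6 × 100 × 0.4419 × 9 = 238.6 kip (longitudinal, 2 welds).
R_nwt = 0.6 × 100 × 0.4419 × 6 = 159.1 kip (transverse, base value).
(i) R_nwl + R_nwt = 397.7 kip; (ii) 0.85 R_nwl + 1.5 R_nwt = 441.4 kip.
R_n = max = 441.4 kip [governs: (ii)]; R_n/Ω = 220.7 kip.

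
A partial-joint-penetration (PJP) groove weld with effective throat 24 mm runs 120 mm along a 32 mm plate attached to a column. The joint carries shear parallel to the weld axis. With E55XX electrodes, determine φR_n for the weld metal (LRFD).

E55XX → F_EXX = 550 MPa.
Effective throat (given) t_e = 24 mm.
A_we = 24 × 120 = 2880 mm².
F_nw = 0.6 F_EXX = 330 MPa.
φR_n = 0.75 × 330 × 2880 × 10⁻³ = 712.8 kN.

φR_n ≈ 713 kN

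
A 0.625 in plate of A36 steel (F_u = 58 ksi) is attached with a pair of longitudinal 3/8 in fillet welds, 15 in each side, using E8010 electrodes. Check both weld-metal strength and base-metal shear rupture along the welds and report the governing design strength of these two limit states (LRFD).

φR_n ≈ 286 kip (weld metal governs)

E80XX → F_EXX = 80 ksi.
t_e = 0.707 × 0.375 = 0.2651 in; L = 30 in.
Weld metal: φR_n = 0.75 × 0.6 × 80 × 0.2651 × 30 = 286.3 kip.
Base metal (shear rupture): φR_n = 0.75 × 0.6 × 58 × 0.625 × 30 = 489.4 kip.
Governing: weld metal.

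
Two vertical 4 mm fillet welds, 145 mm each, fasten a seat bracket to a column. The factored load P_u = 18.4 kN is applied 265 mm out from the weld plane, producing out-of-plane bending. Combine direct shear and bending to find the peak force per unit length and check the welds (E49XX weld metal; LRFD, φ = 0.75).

E49XX → F_EXX = 490 MPa.
L_w = 2 × 145 = 290 mm; section modulus (unit throat) S = 2 × L²/6 = 7008 mm².
Direct shear f_v = P/L_w = 18.4×10³/290 = 63.45 N/mm.
Moment M = P × e = 18.4×10³ × 265 = 4876000 N·mm; bending f_b = M/S = 695.7 N/mm.
f_max = √(f_v² + f_b²) = √(63.45² + 695.7²) = 698.6 N/mm.
φr_n = 0.75 × 0.6 × 490 × (0.707 × 4) = 623.6 N/mm → NOT adequate.

f_max ≈ 699 N/mm; NOT adequate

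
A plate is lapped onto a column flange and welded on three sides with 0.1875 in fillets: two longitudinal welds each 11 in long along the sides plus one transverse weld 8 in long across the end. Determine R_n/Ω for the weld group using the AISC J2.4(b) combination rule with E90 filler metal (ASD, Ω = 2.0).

R_n/Ω ≈ 110 kip

E90XX → F_EXX = 90 ksi.
t_e = 0.707 × 0.1875 = 0.1326 in.
R_nwl = 0.6 × 90 × 0.1326 × 22 = 157.5 kip (longitudinal, 2 welds).
R_nwt = 0.6 × 90 × 0.1326 × 8 = 57.27 kip (transverse, base value).
(i) R_nwl + R_nwt = 214.8 kip; (ii) 0.85 R_nwl + 1.5 R_nwt = 219.8 kip.
R_n = max = 219.8 kip [governs: (ii)]; R_n/Ω = 109.9 kip.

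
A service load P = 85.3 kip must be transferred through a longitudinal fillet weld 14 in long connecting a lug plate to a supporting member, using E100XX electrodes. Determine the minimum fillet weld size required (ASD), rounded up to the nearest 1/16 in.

E100XX → F_EXX = 100 ksi.
Total weld length L = 14 in.
Required throat t_e = P × Ω / (0.6 F_EXX × L) = 85.3 × 2.0 / (0.6 × 100 × 14) = 0.2031 in.
Required leg w = t_e / 0.707 = 0.2873 in → use 5/16 in.

w = 5/16 in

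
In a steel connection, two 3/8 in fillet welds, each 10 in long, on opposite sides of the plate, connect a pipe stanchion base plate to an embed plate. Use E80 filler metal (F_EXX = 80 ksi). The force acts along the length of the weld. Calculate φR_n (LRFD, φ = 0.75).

φR_n ≈ 191 kips

Effective throat t_e = 0.707 × 0.375 = 0.2651 in.
Total length L = 20 in; A_we = 0.2651 × 20 = 5.303 in².
F_nw = 0.6 F_EXX = 0.6 × 80 = 48 ksi.
φR_n = 0.75 × 48 × 5.303 = 190.9 kips.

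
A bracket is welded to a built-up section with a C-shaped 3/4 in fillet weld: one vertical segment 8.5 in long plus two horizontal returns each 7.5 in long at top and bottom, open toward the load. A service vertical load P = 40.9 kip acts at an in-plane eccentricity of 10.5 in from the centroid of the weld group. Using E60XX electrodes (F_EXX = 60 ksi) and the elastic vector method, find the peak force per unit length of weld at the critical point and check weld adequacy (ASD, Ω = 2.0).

f_max ≈ 7.51 kip/in; adequate

Total weld length L_w = 23.5 in. Treat welds as unit-width lines.
Centroid: x̄ = 2×7.5×3.75 / 23.5 = 2.394 in from the vertical weld.
Polar moment about centroid: J = I_x + I_y = [8.5³/12 + 2×7.5×4.25²] + [8.5×2.394² + 2(7.5³/12 + 7.5×1.356²)] = 468.7 in³.
Direct shear f_v = P/L_w = 40.9 / 23.5 = 1.74 kip/in (vertical).
Torsion M = P·e = 40.9 × 10.5 = 429.45 kip·in.
Critical point at (x, y) = (5.106, 4.25) from centroid. f_tx = M·y/J = 3.894 kip/in; f_ty = M·x/J = 4.679 kip/in.
Resultant f_max = √[f_tx² + (f_v + f_ty)²] = √[3.894² + (1.74 + 4.679)²] = 7.508 kip/in.
Capacity per unit length: r_n/Ω = (1/2.0) × 0.6 × 60 × (0.707 × 0.75) = 9.544 kip/in.
7.508 ≤ 9.544 → adequate.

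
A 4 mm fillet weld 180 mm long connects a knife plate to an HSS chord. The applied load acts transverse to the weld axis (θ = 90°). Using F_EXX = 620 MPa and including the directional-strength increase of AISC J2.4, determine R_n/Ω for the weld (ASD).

R_n/Ω ≈ 142 kN

t_e = 0.707 × 4 = 2.828 mm; A_we = 2.828 × 180 = 509 mm².
Directional factor: 1.0 + 0.5 sin^1.5(90°) = 1.5.
F_nw = 0.6 × 620 × 1.5 = 558 MPa.
R_n/Ω = (558 × 509) / 2.0 × 10⁻³ = 142 kN.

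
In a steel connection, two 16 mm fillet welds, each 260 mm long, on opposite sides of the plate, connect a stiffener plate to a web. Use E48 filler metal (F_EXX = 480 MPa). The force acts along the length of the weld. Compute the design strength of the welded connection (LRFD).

φR_n ≈ 1270 kN

Effective throat t_e = 0.707 × 16 = 11.31 mm.
Total length L = 520 mm; A_we = 11.31 × 520 = 5882 mm².
F_nw = 0.6 F_EXX = 0.6 × 480 = 288 MPa.
φR_n = 0.75 × 288 × 5882 × 10⁻³ = 1271 kN.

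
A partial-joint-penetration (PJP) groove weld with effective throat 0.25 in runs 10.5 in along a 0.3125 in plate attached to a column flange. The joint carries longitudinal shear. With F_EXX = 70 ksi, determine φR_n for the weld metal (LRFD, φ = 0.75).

φR_n ≈ 82.7 kips

Effective throat (given) t_e = 0.25 in.
A_we = 0.25 × 10.5 = 2.625 in².
F_nw = 0.6 F_EXX = 42 ksi.
φR_n = 0.75 × 42 × 2.625 = 82.69 kips.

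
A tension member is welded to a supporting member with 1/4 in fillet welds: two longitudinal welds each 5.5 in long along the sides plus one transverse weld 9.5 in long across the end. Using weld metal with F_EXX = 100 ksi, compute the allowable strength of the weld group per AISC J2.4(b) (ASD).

t_e = 0.707 × 0.25 = 0.1767 in.
R_nwl = 0.6 × 100 × 0.1767 × 11 = 116.7 kips (longitudinal, 2 welds).
R_nwt = 0.6 × 100 × 0.1767 × 9.5 = 100.7 kips (transverse, base value).
(i) R_nwl + R_nwt = 217.4 kips; (ii) 0.85 R_nwl + 1.5 R_nwt = 250.3 kips.
R_n = max = 250.3 kips [governs: (ii)]; R_n/Ω = 125.1 kips.

R_n/Ω ≈ 125 kips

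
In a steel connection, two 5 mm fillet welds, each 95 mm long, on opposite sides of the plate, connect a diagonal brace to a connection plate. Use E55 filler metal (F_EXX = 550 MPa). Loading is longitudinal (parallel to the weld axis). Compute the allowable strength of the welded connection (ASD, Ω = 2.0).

R_n/Ω ≈ 111 kN

Effective throat t_e = 0.707 × 5 = 3.535 mm.
Total length L = 190 mm; A_we = 3.535 × 190 = 671.6 mm².
F_nw = 0.6 F_EXX = 0.6 × 550 = 330 MPa.
R_n = 330 × 671.6 × 10⁻³ = 221.6 kN; R_n/Ω = 221.6/2.0 = 110.8 kN.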